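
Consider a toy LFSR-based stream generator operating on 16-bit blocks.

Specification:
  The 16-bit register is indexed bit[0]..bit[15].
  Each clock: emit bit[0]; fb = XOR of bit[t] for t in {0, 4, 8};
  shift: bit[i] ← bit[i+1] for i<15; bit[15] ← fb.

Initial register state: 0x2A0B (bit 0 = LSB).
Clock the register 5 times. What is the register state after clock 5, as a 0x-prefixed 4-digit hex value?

0x0950

reg_0 = 0x2A0B
clock 1: out=1, reg = 0x9505
clock 2: out=1, reg = 0x4A82
clock 3: out=0, reg = 0x2541
clock 4: out=1, reg = 0x12A0
clock 5: out=0, reg = 0x0950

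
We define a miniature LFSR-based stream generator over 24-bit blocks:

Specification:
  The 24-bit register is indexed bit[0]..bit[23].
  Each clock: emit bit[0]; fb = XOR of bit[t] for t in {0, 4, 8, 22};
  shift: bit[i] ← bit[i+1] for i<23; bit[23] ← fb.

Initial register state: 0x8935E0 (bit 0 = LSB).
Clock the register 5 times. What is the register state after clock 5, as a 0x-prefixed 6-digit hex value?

0xEC49AF

reg_0 = 0x8935E0
clock 1: out=0, reg = 0xC49AF0
clock 2: out=0, reg = 0x624D78
clock 3: out=0, reg = 0xB126BC
clock 4: out=0, reg = 0xD8935E
clock 5: out=0, reg = 0xEC49AF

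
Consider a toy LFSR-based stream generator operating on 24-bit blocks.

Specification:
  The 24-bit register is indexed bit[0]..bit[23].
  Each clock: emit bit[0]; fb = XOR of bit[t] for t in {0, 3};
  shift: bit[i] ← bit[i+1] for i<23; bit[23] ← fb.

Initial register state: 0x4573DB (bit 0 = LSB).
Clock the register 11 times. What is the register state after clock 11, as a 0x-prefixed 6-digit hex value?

reg_0 = 0x4573DB
clock 1: out=1, reg = 0x22B9ED
clock 2: out=1, reg = 0x115CF6
clock 3: out=0, reg = 0x08AE7B
clock 4: out=1, reg = 0x04573D
clock 5: out=1, reg = 0x022B9E
clock 6: out=0, reg = 0x8115CF
clock 7: out=1, reg = 0x408AE7
clock 8: out=1, reg = 0xA04573
clock 9: out=1, reg = 0xD022B9
clock 10: out=1, reg = 0x68115C
clock 11: out=0, reg = 0xB408AE

0xB408AE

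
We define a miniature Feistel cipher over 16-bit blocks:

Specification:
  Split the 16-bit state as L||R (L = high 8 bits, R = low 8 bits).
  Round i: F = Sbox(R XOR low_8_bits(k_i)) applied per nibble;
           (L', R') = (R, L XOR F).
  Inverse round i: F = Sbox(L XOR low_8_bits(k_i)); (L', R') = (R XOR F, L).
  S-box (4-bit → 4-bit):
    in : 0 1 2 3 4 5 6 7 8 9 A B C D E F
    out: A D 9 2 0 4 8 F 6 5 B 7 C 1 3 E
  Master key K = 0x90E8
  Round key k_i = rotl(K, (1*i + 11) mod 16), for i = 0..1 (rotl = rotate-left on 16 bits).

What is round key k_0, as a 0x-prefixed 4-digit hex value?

0x4487

K = 0x90E8
k_0 = rotl(K, (1*0+11) mod 16) = rotl(K, 11) = 0x4487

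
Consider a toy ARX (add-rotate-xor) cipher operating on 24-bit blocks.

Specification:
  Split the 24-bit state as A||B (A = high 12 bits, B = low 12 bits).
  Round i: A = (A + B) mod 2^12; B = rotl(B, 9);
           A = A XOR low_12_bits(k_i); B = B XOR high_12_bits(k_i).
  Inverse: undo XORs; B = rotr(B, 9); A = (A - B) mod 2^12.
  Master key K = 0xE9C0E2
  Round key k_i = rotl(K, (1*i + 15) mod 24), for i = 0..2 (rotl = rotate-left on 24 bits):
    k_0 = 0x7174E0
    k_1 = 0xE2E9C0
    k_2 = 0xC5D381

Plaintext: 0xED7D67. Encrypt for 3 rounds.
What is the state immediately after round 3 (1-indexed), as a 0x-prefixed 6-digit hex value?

s_0 = plaintext = 0xED7D67
s_1 = Round(s_0, k_0) = 0x8DE8BB
s_2 = Round(s_1, k_1) = 0x859939
s_3 = Round(s_2, k_2) = 0x213F7A

0x213F7A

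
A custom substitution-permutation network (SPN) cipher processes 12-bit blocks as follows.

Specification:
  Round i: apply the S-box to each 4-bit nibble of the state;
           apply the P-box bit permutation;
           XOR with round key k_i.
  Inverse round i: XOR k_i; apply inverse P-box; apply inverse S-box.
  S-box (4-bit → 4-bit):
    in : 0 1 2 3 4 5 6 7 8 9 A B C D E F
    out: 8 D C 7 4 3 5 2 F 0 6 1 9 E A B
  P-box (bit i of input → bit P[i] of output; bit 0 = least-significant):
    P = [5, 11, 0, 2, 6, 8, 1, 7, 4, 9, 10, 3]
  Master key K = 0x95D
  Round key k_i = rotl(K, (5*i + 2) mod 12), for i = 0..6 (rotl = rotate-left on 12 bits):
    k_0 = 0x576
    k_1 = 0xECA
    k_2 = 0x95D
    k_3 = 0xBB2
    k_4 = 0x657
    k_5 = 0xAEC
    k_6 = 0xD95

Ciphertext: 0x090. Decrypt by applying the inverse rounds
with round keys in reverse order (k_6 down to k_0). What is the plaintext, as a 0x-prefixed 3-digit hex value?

s_0 = ciphertext = 0x090
s_1 = InvRound(s_0, k_6) = 0x47D
s_2 = InvRound(s_1, k_5) = 0x30A
s_3 = InvRound(s_2, k_4) = 0x152
s_4 = InvRound(s_3, k_3) = 0x7C5
s_5 = InvRound(s_4, k_2) = 0x807
s_6 = InvRound(s_5, k_1) = 0xDC2
s_7 = InvRound(s_6, k_0) = 0xB0F

0xB0F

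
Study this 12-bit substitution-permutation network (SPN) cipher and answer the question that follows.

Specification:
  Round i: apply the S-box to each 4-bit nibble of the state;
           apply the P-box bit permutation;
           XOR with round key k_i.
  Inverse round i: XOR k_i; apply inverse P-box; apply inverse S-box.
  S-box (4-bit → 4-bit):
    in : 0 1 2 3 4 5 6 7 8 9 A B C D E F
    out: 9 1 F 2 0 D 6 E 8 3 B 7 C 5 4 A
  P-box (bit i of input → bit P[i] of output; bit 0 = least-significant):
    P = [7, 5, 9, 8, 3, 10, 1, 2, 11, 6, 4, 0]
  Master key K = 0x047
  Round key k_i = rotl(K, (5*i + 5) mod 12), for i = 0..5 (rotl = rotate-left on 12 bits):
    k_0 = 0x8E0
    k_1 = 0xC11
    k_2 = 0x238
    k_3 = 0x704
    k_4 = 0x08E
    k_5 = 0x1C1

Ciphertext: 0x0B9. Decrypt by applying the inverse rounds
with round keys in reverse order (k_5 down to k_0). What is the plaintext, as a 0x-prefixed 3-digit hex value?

s_0 = ciphertext = 0x0B9
s_1 = InvRound(s_0, k_5) = 0x61F
s_2 = InvRound(s_1, k_4) = 0xC3D
s_3 = InvRound(s_2, k_3) = 0x517
s_4 = InvRound(s_3, k_2) = 0x827
s_5 = InvRound(s_4, k_1) = 0xE73
s_6 = InvRound(s_5, k_0) = 0xC6D

0xC6D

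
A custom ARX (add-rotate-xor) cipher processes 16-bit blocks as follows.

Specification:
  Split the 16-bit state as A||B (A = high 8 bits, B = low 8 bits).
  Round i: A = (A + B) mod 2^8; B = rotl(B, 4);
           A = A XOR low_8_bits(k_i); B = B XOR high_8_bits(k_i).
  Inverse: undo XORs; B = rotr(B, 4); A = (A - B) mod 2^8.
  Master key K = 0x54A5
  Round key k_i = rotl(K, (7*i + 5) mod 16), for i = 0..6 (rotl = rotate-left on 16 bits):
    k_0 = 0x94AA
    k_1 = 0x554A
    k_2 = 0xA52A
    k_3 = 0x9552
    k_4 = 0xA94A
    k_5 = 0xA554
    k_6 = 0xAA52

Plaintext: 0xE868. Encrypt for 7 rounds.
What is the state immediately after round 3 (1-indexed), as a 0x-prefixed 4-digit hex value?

0x90E2

s_0 = plaintext = 0xE868
s_1 = Round(s_0, k_0) = 0xFA12
s_2 = Round(s_1, k_1) = 0x4674
s_3 = Round(s_2, k_2) = 0x90E2
s_4 = Round(s_3, k_3) = 0x20BB
s_5 = Round(s_4, k_4) = 0x9112
s_6 = Round(s_5, k_5) = 0xF784
s_7 = Round(s_6, k_6) = 0x29E2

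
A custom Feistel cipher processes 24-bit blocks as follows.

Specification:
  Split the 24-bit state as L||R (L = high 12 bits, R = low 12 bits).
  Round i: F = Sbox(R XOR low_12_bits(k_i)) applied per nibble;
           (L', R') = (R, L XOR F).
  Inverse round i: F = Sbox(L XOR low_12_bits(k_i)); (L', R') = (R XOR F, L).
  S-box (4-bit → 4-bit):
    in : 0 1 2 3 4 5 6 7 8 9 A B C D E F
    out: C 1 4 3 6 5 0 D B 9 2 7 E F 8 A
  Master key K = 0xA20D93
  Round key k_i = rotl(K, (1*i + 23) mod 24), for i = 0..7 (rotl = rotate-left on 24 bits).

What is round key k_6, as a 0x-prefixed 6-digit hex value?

0x41B274

K = 0xA20D93
k_0 = rotl(K, (1*0+23) mod 24) = rotl(K, 23) = 0xD106C9
k_1 = rotl(K, (1*1+23) mod 24) = rotl(K, 0) = 0xA20D93
k_2 = rotl(K, (1*2+23) mod 24) = rotl(K, 1) = 0x441B27
k_3 = rotl(K, (1*3+23) mod 24) = rotl(K, 2) = 0x88364E
k_4 = rotl(K, (1*4+23) mod 24) = rotl(K, 3) = 0x106C9D
k_5 = rotl(K, (1*5+23) mod 24) = rotl(K, 4) = 0x20D93A
k_6 = rotl(K, (1*6+23) mod 24) = rotl(K, 5) = 0x41B274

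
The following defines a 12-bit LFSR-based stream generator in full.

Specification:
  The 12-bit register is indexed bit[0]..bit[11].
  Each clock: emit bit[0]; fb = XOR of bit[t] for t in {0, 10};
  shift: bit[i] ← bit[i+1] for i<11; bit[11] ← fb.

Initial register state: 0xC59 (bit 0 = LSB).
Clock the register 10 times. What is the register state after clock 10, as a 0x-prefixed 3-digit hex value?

reg_0 = 0xC59
clock 1: out=1, reg = 0x62C
clock 2: out=0, reg = 0xB16
clock 3: out=0, reg = 0x58B
clock 4: out=1, reg = 0x2C5
clock 5: out=1, reg = 0x962
clock 6: out=0, reg = 0x4B1
clock 7: out=1, reg = 0x258
clock 8: out=0, reg = 0x12C
clock 9: out=0, reg = 0x096
clock 10: out=0, reg = 0x04B

0x04B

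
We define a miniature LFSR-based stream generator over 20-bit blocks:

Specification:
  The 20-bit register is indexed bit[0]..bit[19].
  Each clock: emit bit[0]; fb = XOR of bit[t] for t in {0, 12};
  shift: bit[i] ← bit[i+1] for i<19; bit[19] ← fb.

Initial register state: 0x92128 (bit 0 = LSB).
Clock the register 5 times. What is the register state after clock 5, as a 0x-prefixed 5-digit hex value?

reg_0 = 0x92128
clock 1: out=0, reg = 0x49094
clock 2: out=0, reg = 0xA484A
clock 3: out=0, reg = 0x52425
clock 4: out=1, reg = 0xA9212
clock 5: out=0, reg = 0xD4909

0xD4909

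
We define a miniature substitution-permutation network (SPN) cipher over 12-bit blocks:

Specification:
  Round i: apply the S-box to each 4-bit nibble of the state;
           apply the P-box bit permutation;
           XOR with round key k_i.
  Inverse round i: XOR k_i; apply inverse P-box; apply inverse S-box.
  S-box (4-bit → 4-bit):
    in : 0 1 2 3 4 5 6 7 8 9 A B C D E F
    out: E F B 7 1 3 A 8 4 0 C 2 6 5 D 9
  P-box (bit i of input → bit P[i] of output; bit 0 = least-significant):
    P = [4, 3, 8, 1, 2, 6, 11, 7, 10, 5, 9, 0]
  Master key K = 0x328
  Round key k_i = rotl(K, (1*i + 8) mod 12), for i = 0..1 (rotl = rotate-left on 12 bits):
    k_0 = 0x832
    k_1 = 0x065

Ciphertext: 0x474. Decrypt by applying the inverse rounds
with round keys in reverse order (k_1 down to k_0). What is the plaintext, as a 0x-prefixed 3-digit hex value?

s_0 = ciphertext = 0x474
s_1 = InvRound(s_0, k_1) = 0xF94
s_2 = InvRound(s_1, k_0) = 0x3FA

0x3FA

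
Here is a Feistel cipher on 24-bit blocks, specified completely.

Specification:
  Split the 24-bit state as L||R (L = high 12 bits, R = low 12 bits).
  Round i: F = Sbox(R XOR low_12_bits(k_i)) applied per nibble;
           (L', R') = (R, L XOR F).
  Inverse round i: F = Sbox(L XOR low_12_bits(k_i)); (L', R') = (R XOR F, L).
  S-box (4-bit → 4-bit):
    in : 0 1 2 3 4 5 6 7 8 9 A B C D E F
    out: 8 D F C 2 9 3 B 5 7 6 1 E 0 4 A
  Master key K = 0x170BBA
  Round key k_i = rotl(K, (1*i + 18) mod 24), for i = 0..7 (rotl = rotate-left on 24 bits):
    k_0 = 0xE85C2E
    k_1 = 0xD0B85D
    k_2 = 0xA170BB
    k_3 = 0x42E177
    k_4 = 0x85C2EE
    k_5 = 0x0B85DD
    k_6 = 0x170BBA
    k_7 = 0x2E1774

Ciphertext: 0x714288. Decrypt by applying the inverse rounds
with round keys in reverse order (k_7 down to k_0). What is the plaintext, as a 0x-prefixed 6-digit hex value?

s_0 = ciphertext = 0x714288
s_1 = InvRound(s_0, k_7) = 0xAB0714
s_2 = InvRound(s_1, k_6) = 0xA92AB0
s_3 = InvRound(s_2, k_5) = 0x09AA92
s_4 = InvRound(s_3, k_4) = 0x52009A
s_5 = InvRound(s_4, k_3) = 0x201520
s_6 = InvRound(s_5, k_2) = 0xA36201
s_7 = InvRound(s_6, k_1) = 0xD30A36
s_8 = InvRound(s_7, k_0) = 0x7E2D30

0x7E2D30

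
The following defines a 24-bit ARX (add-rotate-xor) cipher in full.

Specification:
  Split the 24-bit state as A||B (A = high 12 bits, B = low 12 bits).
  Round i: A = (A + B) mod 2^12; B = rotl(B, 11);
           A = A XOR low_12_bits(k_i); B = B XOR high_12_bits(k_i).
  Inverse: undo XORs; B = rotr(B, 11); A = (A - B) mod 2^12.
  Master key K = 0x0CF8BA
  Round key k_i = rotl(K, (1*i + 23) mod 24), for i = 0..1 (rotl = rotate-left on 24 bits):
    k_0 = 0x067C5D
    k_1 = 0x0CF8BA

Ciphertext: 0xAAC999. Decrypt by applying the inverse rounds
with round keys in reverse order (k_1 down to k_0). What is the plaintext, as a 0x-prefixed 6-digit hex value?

0xDA0594

s_0 = ciphertext = 0xAAC999
s_1 = InvRound(s_0, k_1) = 0xF692AD
s_2 = InvRound(s_1, k_0) = 0xDA0594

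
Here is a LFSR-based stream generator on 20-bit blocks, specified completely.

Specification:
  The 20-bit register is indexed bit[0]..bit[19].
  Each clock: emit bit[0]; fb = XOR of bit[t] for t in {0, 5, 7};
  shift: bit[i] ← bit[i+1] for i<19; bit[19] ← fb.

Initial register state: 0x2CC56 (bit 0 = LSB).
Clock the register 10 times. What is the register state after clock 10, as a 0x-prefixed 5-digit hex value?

0xEB0B3

reg_0 = 0x2CC56
clock 1: out=0, reg = 0x1662B
clock 2: out=1, reg = 0x0B315
clock 3: out=1, reg = 0x8598A
clock 4: out=0, reg = 0xC2CC5
clock 5: out=1, reg = 0x61662
clock 6: out=0, reg = 0xB0B31
clock 7: out=1, reg = 0x58598
clock 8: out=0, reg = 0xAC2CC
clock 9: out=0, reg = 0xD6166
clock 10: out=0, reg = 0xEB0B3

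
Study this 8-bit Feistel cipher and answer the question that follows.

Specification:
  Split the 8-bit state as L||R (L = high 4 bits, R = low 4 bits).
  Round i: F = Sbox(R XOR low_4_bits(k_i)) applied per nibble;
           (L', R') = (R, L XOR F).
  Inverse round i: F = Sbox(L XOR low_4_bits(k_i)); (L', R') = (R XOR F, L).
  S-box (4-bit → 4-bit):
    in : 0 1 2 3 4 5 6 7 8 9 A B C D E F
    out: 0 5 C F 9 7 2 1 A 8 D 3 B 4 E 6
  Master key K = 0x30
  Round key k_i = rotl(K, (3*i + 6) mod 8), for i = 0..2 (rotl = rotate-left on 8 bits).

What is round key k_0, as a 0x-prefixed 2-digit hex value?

K = 0x30
k_0 = rotl(K, (3*0+6) mod 8) = rotl(K, 6) = 0x0C

0x0C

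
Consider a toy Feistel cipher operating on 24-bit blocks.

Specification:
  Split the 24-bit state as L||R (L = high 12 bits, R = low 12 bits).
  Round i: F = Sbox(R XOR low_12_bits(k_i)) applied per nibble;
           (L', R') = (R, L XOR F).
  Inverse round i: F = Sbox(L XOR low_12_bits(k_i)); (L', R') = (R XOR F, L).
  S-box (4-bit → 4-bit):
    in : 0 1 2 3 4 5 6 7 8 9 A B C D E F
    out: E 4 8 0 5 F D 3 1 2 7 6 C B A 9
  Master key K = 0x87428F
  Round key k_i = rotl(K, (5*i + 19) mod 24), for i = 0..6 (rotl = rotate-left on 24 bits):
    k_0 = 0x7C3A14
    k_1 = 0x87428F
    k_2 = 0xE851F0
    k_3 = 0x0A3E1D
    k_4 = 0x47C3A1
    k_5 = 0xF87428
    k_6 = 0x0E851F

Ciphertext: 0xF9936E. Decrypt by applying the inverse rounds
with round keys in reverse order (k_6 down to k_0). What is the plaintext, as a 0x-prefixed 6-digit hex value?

0xA9903E

s_0 = ciphertext = 0xF9936E
s_1 = InvRound(s_0, k_6) = 0x473F99
s_2 = InvRound(s_1, k_5) = 0x16F473
s_3 = InvRound(s_2, k_4) = 0xCB916F
s_4 = InvRound(s_3, k_3) = 0x91ACB9
s_5 = InvRound(s_4, k_2) = 0xD1E91A
s_6 = InvRound(s_5, k_1) = 0x03ED1E
s_7 = InvRound(s_6, k_0) = 0xA9903E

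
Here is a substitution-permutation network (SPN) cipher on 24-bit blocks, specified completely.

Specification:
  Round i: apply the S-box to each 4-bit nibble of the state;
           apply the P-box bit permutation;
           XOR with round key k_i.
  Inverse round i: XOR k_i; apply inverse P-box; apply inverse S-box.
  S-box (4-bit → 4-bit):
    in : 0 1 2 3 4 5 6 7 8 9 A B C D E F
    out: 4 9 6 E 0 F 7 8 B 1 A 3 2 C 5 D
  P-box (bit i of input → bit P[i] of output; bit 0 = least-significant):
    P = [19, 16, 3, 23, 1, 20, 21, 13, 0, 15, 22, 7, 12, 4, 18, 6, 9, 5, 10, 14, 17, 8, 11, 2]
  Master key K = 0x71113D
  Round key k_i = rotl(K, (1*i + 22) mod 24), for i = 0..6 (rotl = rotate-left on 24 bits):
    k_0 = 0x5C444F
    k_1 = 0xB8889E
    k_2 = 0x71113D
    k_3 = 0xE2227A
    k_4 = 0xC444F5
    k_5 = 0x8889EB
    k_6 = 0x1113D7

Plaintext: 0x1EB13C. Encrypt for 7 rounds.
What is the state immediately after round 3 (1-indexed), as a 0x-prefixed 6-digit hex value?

s_0 = plaintext = 0x1EB13C
s_1 = Round(s_0, k_0) = 0x6F72DA
s_2 = Round(s_1, k_1) = 0x5B67DE
s_3 = Round(s_2, k_2) = 0x5F2A81
s_4 = Round(s_3, k_3) = 0x7CCDEC
s_5 = Round(s_4, k_4) = 0xA54443
s_6 = Round(s_5, k_5) = 0x09CEC7
s_7 = Round(s_6, k_6) = 0xC119C6

0x5F2A81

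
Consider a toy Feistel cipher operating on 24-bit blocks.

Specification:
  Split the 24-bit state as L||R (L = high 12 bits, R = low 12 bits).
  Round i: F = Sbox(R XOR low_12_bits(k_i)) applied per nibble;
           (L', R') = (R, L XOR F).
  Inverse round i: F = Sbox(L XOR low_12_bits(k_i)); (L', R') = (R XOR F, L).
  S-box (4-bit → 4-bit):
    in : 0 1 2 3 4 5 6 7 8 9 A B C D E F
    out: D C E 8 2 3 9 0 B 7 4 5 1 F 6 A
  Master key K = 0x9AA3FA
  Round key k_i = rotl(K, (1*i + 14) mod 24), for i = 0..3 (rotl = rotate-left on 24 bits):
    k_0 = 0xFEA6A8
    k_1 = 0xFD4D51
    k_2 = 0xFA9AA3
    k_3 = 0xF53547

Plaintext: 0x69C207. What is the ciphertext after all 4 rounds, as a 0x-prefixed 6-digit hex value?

s_0 = plaintext = 0x69C207
s_1 = Round(s_0, k_0) = 0x2074D6
s_2 = Round(s_1, k_1) = 0x4D65B7
s_3 = Round(s_2, k_2) = 0x5B7E14
s_4 = Round(s_3, k_3) = 0xE1408F

0xE1408F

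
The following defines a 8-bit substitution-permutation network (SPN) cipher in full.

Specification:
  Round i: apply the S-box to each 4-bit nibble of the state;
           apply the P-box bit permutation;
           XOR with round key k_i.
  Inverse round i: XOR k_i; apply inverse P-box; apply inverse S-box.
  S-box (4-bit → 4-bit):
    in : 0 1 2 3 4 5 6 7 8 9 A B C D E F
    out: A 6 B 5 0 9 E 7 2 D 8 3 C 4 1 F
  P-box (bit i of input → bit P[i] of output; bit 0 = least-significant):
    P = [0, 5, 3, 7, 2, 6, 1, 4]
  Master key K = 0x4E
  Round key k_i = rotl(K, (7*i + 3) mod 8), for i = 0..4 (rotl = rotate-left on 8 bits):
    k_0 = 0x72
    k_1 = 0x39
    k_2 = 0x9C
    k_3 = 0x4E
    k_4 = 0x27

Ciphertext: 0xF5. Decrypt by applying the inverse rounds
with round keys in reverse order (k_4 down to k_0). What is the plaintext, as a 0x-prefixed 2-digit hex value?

s_0 = ciphertext = 0xF5
s_1 = InvRound(s_0, k_4) = 0x6A
s_2 = InvRound(s_1, k_3) = 0xE8
s_3 = InvRound(s_2, k_2) = 0x28
s_4 = InvRound(s_3, k_1) = 0xAE
s_5 = InvRound(s_4, k_0) = 0x2C

0x2C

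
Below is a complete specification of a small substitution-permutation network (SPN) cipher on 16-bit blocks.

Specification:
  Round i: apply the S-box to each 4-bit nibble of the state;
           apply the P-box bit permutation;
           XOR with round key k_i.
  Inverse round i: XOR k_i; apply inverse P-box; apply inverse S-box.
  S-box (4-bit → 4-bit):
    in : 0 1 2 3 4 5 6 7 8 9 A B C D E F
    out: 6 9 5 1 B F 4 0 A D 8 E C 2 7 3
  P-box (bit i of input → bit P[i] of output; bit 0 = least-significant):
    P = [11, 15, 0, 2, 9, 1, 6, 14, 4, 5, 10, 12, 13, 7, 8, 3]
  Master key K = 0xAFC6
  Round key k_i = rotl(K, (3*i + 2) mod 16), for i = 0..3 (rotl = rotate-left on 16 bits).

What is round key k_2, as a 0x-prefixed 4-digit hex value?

0xC6AF

K = 0xAFC6
k_0 = rotl(K, (3*0+2) mod 16) = rotl(K, 2) = 0xBF1A
k_1 = rotl(K, (3*1+2) mod 16) = rotl(K, 5) = 0xF8D5
k_2 = rotl(K, (3*2+2) mod 16) = rotl(K, 8) = 0xC6AF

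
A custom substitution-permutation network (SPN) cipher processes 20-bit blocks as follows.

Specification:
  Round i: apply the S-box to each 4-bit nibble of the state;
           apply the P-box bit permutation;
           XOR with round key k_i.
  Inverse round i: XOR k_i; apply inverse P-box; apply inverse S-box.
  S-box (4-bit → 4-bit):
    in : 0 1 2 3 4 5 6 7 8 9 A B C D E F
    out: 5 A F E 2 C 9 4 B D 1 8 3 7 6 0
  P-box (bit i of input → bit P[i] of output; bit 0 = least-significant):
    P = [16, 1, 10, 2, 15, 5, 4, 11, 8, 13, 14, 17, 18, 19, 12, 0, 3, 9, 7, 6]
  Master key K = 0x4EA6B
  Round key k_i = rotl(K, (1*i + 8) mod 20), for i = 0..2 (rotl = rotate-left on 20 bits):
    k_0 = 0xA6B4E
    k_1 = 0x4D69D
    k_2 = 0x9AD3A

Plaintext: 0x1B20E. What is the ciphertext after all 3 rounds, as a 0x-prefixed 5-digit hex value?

0xAECF6

s_0 = plaintext = 0x1B20E
s_1 = Round(s_0, k_0) = 0x88C1D
s_2 = Round(s_1, k_1) = 0x9F9F6
s_3 = Round(s_2, k_2) = 0xAECF6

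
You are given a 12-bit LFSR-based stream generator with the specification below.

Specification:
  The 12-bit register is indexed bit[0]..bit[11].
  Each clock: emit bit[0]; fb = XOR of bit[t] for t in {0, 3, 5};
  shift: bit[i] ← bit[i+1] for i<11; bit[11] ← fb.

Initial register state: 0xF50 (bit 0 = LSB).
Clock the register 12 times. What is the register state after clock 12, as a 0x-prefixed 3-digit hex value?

reg_0 = 0xF50
clock 1: out=0, reg = 0x7A8
clock 2: out=0, reg = 0x3D4
clock 3: out=0, reg = 0x1EA
clock 4: out=0, reg = 0x0F5
clock 5: out=1, reg = 0x07A
clock 6: out=0, reg = 0x03D
clock 7: out=1, reg = 0x81E
clock 8: out=0, reg = 0xC0F
clock 9: out=1, reg = 0x607
clock 10: out=1, reg = 0xB03
clock 11: out=1, reg = 0xD81
clock 12: out=1, reg = 0xEC0

0xEC0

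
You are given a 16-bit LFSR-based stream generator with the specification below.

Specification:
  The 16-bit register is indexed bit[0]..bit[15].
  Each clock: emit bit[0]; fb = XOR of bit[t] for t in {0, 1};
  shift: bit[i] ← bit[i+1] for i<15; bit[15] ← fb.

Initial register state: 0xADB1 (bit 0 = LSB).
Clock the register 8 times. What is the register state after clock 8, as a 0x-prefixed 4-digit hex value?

0x69AD

reg_0 = 0xADB1
clock 1: out=1, reg = 0xD6D8
clock 2: out=0, reg = 0x6B6C
clock 3: out=0, reg = 0x35B6
clock 4: out=0, reg = 0x9ADB
clock 5: out=1, reg = 0x4D6D
clock 6: out=1, reg = 0xA6B6
clock 7: out=0, reg = 0xD35B
clock 8: out=1, reg = 0x69AD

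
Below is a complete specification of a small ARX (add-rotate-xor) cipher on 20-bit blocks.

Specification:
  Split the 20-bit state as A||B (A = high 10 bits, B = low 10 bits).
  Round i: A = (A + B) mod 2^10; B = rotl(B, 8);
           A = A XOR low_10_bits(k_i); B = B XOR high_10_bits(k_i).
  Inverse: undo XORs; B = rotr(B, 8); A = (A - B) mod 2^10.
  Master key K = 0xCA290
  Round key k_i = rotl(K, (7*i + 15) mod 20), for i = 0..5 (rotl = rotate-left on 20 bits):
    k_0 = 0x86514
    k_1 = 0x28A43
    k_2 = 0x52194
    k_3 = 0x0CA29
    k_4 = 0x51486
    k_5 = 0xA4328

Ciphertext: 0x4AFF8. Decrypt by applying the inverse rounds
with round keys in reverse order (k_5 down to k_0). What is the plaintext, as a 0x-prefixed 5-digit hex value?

s_0 = ciphertext = 0x4AFF8
s_1 = InvRound(s_0, k_5) = 0x189A1
s_2 = InvRound(s_1, k_4) = 0x55390
s_3 = InvRound(s_2, k_3) = 0x3CA8B
s_4 = InvRound(s_3, k_2) = 0x95F0F
s_5 = InvRound(s_4, k_1) = 0x576B7
s_6 = InvRound(s_5, k_0) = 0x646B8

0x646B8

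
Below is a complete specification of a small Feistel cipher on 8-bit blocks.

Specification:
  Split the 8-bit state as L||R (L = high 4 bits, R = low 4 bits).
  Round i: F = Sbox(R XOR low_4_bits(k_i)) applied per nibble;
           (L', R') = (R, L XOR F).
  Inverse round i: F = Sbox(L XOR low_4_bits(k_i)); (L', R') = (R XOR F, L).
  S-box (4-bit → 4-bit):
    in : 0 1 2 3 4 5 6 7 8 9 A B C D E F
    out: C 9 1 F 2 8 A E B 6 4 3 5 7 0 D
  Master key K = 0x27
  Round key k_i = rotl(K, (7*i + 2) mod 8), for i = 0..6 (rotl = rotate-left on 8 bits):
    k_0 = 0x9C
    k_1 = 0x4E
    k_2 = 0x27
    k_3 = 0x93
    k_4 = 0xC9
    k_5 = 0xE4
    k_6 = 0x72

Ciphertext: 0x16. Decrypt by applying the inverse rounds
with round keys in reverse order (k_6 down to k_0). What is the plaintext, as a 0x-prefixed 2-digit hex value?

s_0 = ciphertext = 0x16
s_1 = InvRound(s_0, k_6) = 0x91
s_2 = InvRound(s_1, k_5) = 0x69
s_3 = InvRound(s_2, k_4) = 0x46
s_4 = InvRound(s_3, k_3) = 0x84
s_5 = InvRound(s_4, k_2) = 0x98
s_6 = InvRound(s_5, k_1) = 0x69
s_7 = InvRound(s_6, k_0) = 0xD6

0xD6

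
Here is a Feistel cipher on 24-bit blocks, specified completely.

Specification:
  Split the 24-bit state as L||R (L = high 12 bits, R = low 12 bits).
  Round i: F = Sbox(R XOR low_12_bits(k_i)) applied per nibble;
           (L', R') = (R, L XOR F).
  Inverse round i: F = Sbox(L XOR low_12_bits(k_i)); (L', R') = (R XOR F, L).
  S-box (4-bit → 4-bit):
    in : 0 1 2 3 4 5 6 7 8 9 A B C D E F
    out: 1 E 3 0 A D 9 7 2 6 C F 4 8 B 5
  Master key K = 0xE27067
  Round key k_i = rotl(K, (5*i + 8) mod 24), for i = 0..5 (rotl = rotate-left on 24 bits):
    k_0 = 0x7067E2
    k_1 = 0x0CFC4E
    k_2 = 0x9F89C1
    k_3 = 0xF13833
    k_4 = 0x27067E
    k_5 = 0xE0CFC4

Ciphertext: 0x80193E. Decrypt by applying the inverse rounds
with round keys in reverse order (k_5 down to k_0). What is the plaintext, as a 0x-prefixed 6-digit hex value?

0xBB493B

s_0 = ciphertext = 0x80193E
s_1 = InvRound(s_0, k_5) = 0xE73801
s_2 = InvRound(s_1, k_4) = 0xA19E73
s_3 = InvRound(s_2, k_3) = 0xD4FA19
s_4 = InvRound(s_3, k_2) = 0x032D4F
s_5 = InvRound(s_4, k_1) = 0x93B032
s_6 = InvRound(s_5, k_0) = 0xBB493B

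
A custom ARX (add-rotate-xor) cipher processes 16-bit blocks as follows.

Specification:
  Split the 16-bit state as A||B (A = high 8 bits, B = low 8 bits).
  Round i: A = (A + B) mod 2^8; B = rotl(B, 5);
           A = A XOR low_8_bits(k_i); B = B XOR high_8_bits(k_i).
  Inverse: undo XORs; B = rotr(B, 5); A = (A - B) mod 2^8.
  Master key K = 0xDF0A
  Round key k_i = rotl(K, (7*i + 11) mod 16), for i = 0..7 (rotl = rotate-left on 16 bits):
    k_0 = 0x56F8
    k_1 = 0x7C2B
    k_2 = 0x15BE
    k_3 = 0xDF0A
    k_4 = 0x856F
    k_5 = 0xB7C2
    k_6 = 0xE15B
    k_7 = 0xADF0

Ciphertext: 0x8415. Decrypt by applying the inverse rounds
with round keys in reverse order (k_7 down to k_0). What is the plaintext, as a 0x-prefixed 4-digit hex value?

s_0 = ciphertext = 0x8415
s_1 = InvRound(s_0, k_7) = 0xAFC5
s_2 = InvRound(s_1, k_6) = 0xD321
s_3 = InvRound(s_2, k_5) = 0x5DB4
s_4 = InvRound(s_3, k_4) = 0xA989
s_5 = InvRound(s_4, k_3) = 0xF1B2
s_6 = InvRound(s_5, k_2) = 0x123D
s_7 = InvRound(s_6, k_1) = 0x2F0A
s_8 = InvRound(s_7, k_0) = 0xF5E2

0xF5E2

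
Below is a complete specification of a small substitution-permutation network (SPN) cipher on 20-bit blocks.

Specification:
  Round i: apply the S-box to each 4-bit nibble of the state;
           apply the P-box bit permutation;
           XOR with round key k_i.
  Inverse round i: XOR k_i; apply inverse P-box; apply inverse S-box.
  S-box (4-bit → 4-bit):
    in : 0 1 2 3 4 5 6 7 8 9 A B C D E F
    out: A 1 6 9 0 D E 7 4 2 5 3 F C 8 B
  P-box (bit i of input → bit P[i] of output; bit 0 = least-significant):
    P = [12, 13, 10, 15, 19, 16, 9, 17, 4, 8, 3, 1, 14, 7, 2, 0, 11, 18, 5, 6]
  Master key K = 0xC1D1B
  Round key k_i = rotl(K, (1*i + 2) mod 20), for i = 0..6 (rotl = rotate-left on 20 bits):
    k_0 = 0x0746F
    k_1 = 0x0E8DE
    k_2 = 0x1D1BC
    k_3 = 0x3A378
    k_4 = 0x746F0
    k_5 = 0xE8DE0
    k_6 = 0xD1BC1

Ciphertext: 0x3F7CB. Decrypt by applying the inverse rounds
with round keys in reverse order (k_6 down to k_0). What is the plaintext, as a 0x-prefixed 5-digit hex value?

0x9BF3B

s_0 = ciphertext = 0x3F7CB
s_1 = InvRound(s_0, k_6) = 0xB1D36
s_2 = InvRound(s_1, k_5) = 0x02393
s_3 = InvRound(s_2, k_4) = 0x63002
s_4 = InvRound(s_3, k_3) = 0x64C23
s_5 = InvRound(s_4, k_2) = 0xB6C05
s_6 = InvRound(s_5, k_1) = 0xE05FD
s_7 = InvRound(s_6, k_0) = 0x9BF3B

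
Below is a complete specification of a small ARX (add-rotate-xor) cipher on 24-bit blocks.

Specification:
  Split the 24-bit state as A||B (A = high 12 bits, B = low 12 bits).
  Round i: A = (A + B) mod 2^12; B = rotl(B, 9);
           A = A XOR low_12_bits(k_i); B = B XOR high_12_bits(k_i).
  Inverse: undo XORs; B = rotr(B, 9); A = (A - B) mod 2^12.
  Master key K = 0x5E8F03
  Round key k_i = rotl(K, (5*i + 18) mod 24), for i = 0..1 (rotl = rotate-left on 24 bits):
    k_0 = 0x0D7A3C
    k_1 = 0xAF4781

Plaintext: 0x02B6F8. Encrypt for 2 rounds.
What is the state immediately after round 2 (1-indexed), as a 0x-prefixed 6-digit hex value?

0xAA6AF5

s_0 = plaintext = 0x02B6F8
s_1 = Round(s_0, k_0) = 0xD1F008
s_2 = Round(s_1, k_1) = 0xAA6AF5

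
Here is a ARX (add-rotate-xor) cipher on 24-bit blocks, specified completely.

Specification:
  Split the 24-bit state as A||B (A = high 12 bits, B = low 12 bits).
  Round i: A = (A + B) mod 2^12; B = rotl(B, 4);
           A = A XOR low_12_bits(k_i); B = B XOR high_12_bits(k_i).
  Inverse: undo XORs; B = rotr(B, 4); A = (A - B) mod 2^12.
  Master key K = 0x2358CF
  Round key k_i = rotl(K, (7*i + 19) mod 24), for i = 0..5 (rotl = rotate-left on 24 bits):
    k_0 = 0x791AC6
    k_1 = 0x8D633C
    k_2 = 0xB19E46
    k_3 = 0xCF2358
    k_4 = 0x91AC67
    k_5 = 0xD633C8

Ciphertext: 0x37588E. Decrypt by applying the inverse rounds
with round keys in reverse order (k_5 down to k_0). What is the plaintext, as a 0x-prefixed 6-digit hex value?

s_0 = ciphertext = 0x37588E
s_1 = InvRound(s_0, k_5) = 0x35FD5E
s_2 = InvRound(s_1, k_4) = 0xAF4444
s_3 = InvRound(s_2, k_3) = 0x32168B
s_4 = InvRound(s_3, k_2) = 0xA8E2D9
s_5 = InvRound(s_4, k_1) = 0xA12FA0
s_6 = InvRound(s_5, k_0) = 0xF51183

0xF51183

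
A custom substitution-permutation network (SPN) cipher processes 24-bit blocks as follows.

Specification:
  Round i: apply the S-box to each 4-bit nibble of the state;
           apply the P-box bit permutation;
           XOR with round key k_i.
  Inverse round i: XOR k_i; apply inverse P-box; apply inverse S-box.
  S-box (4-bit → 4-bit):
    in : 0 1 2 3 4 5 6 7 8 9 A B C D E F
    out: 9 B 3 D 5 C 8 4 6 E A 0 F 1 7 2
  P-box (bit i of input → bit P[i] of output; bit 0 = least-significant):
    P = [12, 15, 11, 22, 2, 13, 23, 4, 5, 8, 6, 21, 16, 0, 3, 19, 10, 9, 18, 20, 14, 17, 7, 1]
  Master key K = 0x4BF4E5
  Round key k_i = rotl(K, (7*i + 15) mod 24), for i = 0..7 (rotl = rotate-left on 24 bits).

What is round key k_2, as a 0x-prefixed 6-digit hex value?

0x7E9CA9

K = 0x4BF4E5
k_0 = rotl(K, (7*0+15) mod 24) = rotl(K, 15) = 0x72A5FA
k_1 = rotl(K, (7*1+15) mod 24) = rotl(K, 22) = 0x52FD39
k_2 = rotl(K, (7*2+15) mod 24) = rotl(K, 5) = 0x7E9CA9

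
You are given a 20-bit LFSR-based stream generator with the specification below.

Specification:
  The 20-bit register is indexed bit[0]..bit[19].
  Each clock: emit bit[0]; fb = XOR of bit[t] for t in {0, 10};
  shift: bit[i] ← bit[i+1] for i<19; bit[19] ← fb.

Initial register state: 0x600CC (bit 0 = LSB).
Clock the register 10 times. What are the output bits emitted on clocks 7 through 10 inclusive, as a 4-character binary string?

reg_0 = 0x600CC
clock 1: out=0, reg = 0x30066
clock 2: out=0, reg = 0x18033
clock 3: out=1, reg = 0x8C019
clock 4: out=1, reg = 0xC600C
clock 5: out=0, reg = 0x63006
clock 6: out=0, reg = 0x31803
clock 7: out=1, reg = 0x98C01
clock 8: out=1, reg = 0x4C600
clock 9: out=0, reg = 0xA6300
clock 10: out=0, reg = 0x53180

1100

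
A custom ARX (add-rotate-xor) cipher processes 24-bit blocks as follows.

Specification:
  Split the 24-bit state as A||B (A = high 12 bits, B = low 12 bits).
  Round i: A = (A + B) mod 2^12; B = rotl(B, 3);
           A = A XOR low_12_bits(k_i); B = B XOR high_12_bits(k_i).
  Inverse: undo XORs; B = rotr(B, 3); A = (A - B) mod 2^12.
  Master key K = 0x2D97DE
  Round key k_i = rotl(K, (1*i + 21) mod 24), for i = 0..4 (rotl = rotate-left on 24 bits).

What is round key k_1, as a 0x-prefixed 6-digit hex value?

K = 0x2D97DE
k_0 = rotl(K, (1*0+21) mod 24) = rotl(K, 21) = 0xC5B2FB
k_1 = rotl(K, (1*1+21) mod 24) = rotl(K, 22) = 0x8B65F7

0x8B65F7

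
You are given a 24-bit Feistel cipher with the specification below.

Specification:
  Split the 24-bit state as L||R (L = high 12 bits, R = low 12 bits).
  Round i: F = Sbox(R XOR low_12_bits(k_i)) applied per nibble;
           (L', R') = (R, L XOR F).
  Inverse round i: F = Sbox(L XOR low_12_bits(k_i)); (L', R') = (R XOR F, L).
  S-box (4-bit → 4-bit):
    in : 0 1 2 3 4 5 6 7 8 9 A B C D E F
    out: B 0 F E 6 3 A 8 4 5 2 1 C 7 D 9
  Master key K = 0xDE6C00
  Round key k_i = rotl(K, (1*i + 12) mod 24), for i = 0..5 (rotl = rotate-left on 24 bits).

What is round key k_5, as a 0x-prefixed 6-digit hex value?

0x01BCD8

K = 0xDE6C00
k_0 = rotl(K, (1*0+12) mod 24) = rotl(K, 12) = 0xC00DE6
k_1 = rotl(K, (1*1+12) mod 24) = rotl(K, 13) = 0x801BCD
k_2 = rotl(K, (1*2+12) mod 24) = rotl(K, 14) = 0x00379B
k_3 = rotl(K, (1*3+12) mod 24) = rotl(K, 15) = 0x006F36
k_4 = rotl(K, (1*4+12) mod 24) = rotl(K, 16) = 0x00DE6C
k_5 = rotl(K, (1*5+12) mod 24) = rotl(K, 17) = 0x01BCD8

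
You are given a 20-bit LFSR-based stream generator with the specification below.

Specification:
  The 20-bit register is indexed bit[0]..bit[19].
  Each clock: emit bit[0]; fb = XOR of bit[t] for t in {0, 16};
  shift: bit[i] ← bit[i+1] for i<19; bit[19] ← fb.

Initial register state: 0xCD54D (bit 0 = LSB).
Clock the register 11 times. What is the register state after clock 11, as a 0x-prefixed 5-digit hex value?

reg_0 = 0xCD54D
clock 1: out=1, reg = 0xE6AA6
clock 2: out=0, reg = 0x73553
clock 3: out=1, reg = 0x39AA9
clock 4: out=1, reg = 0x1CD54
clock 5: out=0, reg = 0x8E6AA
clock 6: out=0, reg = 0x47355
clock 7: out=1, reg = 0xA39AA
clock 8: out=0, reg = 0x51CD5
clock 9: out=1, reg = 0x28E6A
clock 10: out=0, reg = 0x14735
clock 11: out=1, reg = 0x0A39A

0x0A39A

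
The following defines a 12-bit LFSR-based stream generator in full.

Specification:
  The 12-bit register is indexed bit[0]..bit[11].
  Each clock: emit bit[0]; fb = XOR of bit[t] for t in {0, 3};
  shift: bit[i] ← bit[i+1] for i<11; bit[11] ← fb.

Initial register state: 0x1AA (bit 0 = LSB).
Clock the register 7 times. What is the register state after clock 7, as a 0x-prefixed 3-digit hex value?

0x3E3

reg_0 = 0x1AA
clock 1: out=0, reg = 0x8D5
clock 2: out=1, reg = 0xC6A
clock 3: out=0, reg = 0xE35
clock 4: out=1, reg = 0xF1A
clock 5: out=0, reg = 0xF8D
clock 6: out=1, reg = 0x7C6
clock 7: out=0, reg = 0x3E3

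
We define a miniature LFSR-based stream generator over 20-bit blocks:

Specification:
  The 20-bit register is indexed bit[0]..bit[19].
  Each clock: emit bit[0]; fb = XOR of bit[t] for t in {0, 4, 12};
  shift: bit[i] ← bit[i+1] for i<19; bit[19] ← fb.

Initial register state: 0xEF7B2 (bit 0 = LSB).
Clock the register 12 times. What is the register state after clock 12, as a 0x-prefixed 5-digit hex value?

reg_0 = 0xEF7B2
clock 1: out=0, reg = 0x77BD9
clock 2: out=1, reg = 0xBBDEC
clock 3: out=0, reg = 0xDDEF6
clock 4: out=0, reg = 0x6EF7B
clock 5: out=1, reg = 0x377BD
clock 6: out=1, reg = 0x9BBDE
clock 7: out=0, reg = 0x4DDEF
clock 8: out=1, reg = 0x26EF7
clock 9: out=1, reg = 0x1377B
clock 10: out=1, reg = 0x89BBD
clock 11: out=1, reg = 0xC4DDE
clock 12: out=0, reg = 0xE26EF

0xE26EF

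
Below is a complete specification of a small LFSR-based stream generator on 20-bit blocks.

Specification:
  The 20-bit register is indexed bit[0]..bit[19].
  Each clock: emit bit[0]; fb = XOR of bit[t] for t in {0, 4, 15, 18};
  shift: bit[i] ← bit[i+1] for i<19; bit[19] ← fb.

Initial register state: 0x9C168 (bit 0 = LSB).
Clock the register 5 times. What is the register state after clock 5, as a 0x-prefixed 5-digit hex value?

0x1CE0B

reg_0 = 0x9C168
clock 1: out=0, reg = 0xCE0B4
clock 2: out=0, reg = 0xE705A
clock 3: out=0, reg = 0x7382D
clock 4: out=1, reg = 0x39C16
clock 5: out=0, reg = 0x1CE0B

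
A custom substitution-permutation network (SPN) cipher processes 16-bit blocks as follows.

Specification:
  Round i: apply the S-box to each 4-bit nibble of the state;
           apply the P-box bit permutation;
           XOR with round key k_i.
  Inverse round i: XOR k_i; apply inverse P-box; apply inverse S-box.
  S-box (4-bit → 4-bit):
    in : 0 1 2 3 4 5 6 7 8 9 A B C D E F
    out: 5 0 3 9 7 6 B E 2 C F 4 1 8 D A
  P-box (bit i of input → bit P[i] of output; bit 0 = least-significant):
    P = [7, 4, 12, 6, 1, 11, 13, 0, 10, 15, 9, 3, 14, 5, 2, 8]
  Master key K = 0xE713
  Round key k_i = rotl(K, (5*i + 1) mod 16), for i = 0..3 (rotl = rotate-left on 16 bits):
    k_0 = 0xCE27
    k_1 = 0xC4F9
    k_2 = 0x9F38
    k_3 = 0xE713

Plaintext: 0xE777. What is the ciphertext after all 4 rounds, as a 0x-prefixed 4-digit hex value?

s_0 = plaintext = 0xE777
s_1 = Round(s_0, k_0) = 0x357A
s_2 = Round(s_1, k_1) = 0x3F28
s_3 = Round(s_2, k_2) = 0x5622
s_4 = Round(s_3, k_3) = 0x6BAD

0x6BAD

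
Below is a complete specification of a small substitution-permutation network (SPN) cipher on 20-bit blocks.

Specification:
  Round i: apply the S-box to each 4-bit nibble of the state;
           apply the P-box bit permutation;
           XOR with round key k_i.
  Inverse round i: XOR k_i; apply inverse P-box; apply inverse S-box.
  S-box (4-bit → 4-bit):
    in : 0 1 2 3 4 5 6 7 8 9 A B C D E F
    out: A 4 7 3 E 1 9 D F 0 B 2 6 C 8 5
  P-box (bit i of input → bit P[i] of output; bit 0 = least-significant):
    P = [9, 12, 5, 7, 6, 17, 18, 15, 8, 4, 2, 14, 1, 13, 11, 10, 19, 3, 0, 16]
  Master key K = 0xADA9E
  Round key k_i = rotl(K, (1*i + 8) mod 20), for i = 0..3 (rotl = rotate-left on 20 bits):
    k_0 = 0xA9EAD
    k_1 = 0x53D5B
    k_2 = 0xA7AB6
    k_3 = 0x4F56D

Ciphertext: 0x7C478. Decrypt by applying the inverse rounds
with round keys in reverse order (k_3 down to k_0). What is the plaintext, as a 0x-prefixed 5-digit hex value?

0x902D1

s_0 = ciphertext = 0x7C478
s_1 = InvRound(s_0, k_3) = 0xDB2BB
s_2 = InvRound(s_1, k_2) = 0x41D49
s_3 = InvRound(s_2, k_1) = 0xE3B99
s_4 = InvRound(s_3, k_0) = 0x902D1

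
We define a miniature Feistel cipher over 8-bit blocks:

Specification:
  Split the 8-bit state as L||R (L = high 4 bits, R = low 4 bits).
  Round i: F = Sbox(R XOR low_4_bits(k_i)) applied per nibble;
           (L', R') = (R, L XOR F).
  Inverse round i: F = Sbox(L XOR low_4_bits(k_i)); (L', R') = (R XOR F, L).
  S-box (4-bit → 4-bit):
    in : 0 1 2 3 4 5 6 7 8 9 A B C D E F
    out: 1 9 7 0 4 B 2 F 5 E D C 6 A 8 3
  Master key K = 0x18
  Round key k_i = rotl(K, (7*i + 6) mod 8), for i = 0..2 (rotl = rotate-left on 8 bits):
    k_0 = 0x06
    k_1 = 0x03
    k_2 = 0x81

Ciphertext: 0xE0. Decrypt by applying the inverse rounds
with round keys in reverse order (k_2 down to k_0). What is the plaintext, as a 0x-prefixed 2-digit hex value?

0xDF

s_0 = ciphertext = 0xE0
s_1 = InvRound(s_0, k_2) = 0x3E
s_2 = InvRound(s_1, k_1) = 0xF3
s_3 = InvRound(s_2, k_0) = 0xDF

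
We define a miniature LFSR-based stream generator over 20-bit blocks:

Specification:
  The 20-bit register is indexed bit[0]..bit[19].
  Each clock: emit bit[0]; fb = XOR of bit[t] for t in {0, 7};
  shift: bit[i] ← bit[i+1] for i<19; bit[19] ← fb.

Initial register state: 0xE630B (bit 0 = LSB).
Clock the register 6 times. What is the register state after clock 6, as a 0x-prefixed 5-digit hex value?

reg_0 = 0xE630B
clock 1: out=1, reg = 0xF3185
clock 2: out=1, reg = 0x798C2
clock 3: out=0, reg = 0xBCC61
clock 4: out=1, reg = 0xDE630
clock 5: out=0, reg = 0x6F318
clock 6: out=0, reg = 0x3798C

0x3798C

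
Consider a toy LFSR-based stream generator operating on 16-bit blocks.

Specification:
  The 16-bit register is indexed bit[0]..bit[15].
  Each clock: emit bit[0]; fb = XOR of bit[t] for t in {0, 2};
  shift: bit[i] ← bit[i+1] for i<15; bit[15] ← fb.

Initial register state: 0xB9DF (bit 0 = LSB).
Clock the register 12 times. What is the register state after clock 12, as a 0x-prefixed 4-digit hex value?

reg_0 = 0xB9DF
clock 1: out=1, reg = 0x5CEF
clock 2: out=1, reg = 0x2E77
clock 3: out=1, reg = 0x173B
clock 4: out=1, reg = 0x8B9D
clock 5: out=1, reg = 0x45CE
clock 6: out=0, reg = 0xA2E7
clock 7: out=1, reg = 0x5173
clock 8: out=1, reg = 0xA8B9
clock 9: out=1, reg = 0xD45C
clock 10: out=0, reg = 0xEA2E
clock 11: out=0, reg = 0xF517
clock 12: out=1, reg = 0x7A8B

0x7A8B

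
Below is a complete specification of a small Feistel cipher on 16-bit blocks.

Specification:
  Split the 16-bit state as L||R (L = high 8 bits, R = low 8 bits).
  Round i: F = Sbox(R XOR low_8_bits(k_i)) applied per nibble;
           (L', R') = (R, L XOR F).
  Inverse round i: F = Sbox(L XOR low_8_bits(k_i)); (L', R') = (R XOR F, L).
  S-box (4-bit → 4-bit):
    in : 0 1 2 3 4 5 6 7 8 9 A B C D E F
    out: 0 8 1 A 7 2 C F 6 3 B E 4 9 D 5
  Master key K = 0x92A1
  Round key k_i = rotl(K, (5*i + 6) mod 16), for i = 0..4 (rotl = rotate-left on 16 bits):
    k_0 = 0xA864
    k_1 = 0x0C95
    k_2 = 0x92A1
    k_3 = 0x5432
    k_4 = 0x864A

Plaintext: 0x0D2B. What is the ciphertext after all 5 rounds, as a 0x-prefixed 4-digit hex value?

0x32A4

s_0 = plaintext = 0x0D2B
s_1 = Round(s_0, k_0) = 0x2B78
s_2 = Round(s_1, k_1) = 0x78F2
s_3 = Round(s_2, k_2) = 0xF252
s_4 = Round(s_3, k_3) = 0x5232
s_5 = Round(s_4, k_4) = 0x32A4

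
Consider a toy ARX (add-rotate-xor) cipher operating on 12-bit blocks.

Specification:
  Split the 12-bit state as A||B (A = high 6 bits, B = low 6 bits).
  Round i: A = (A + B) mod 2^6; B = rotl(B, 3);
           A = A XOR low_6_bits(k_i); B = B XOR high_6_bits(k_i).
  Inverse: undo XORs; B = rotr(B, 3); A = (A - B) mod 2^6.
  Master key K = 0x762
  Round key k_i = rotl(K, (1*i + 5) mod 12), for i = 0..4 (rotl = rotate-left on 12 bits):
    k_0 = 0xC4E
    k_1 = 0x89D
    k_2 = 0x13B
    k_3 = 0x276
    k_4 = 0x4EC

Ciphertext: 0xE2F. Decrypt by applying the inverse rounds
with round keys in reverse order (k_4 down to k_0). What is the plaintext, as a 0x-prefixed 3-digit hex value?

0x062

s_0 = ciphertext = 0xE2F
s_1 = InvRound(s_0, k_4) = 0xB67
s_2 = InvRound(s_1, k_3) = 0x9B5
s_3 = InvRound(s_2, k_2) = 0x3CE
s_4 = InvRound(s_3, k_1) = 0xB65
s_5 = InvRound(s_4, k_0) = 0x062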